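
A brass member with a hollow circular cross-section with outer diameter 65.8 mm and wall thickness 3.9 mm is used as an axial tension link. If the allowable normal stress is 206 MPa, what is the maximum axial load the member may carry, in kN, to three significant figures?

156 kN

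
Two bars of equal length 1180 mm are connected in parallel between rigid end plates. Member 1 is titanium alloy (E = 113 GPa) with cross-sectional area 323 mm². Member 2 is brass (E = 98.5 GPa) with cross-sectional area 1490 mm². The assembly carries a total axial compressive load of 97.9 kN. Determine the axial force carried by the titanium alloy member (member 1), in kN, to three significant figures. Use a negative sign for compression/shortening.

-19.5 kN

Equal strain + equilibrium ⇒ each member carries load in proportion to AE: A₁E₁ = 36500000 N, A₂E₂ = 146800000 N, ΣAE = 183300000 N.
F₁ = P·A₁E₁/ΣAE = -97900·36500000/183300000 = -19500 N.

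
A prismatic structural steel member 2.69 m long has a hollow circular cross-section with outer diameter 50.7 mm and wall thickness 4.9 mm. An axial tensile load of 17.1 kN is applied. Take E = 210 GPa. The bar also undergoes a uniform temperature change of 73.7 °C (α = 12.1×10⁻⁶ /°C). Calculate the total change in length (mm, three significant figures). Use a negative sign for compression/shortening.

2.71 mm

A = 705 mm².
δ_mech = NL/(AE) = 17100·2690/(705·210000) = 0.3107 mm.
δ_thermal = αLΔT = 12.1e-6·2690·73.7 = 2.399 mm.
δ = δ_mech + δ_thermal = 2.71 mm.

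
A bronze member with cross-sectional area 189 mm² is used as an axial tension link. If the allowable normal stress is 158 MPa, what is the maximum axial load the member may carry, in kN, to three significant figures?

P_max = σ_allow · A = 158 · 189 = 29860 N = 29.86 kN.

29.9 kN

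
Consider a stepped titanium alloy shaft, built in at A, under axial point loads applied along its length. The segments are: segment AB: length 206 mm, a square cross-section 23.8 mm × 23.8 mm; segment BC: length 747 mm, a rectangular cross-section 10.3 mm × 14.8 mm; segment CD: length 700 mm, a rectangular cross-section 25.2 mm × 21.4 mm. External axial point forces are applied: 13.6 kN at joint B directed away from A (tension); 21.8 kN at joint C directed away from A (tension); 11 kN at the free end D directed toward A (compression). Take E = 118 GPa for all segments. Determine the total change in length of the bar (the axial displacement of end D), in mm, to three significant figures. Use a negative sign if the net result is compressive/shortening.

Internal axial forces (sectioning from the free end, tension +): N_CD = -11 kN, N_BC = 10.8 kN, N_AB = 24.4 kN.
A_AB = 566.4 mm².
A_BC = 152.4 mm².
A_CD = 539.3 mm².
δ_AB = 24400·206/(566.4·118000) = 0.0752 mm
δ_BC = 10800·747/(152.4·118000) = 0.4485 mm
δ_CD = -11000·700/(539.3·118000) = -0.121 mm
δ = Σδ_i = 0.4027 mm.

0.403 mm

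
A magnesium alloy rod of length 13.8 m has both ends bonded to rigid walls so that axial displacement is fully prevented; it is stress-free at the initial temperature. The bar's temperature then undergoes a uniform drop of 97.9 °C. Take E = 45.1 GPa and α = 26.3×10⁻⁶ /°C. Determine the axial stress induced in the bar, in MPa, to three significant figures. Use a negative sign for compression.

Free thermal expansion αLΔT = 26.3e-6 · 13800 · -97.9 = -35.53 mm.
The walls impose strain ε = −(-35.53)/13800 = 2.5748e-03; σ = Eε = 45100 · 2.5748e-03 = 116.1 MPa.

116 MPa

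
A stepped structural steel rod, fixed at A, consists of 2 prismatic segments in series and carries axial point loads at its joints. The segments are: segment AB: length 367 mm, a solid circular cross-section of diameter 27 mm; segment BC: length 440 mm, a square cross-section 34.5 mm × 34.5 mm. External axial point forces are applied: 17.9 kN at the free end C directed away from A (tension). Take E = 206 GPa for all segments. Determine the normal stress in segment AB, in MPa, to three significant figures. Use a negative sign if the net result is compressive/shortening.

31.3 MPa

Internal axial forces (sectioning from the free end, tension +): N_BC = 17.9 kN, N_AB = 17.9 kN.
A_AB = 572.6 mm².
σ_AB = N_AB/A_AB = 17900/572.6 = 31.26 MPa.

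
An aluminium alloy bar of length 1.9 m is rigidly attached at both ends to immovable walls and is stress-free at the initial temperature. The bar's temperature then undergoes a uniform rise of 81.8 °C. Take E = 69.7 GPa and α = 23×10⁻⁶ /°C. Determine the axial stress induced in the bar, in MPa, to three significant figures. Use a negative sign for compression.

-131 MPa

Free thermal expansion αLΔT = 23e-6 · 1900 · 81.8 = 3.575 mm.
The walls impose strain ε = −(3.575)/1900 = -1.8814e-03; σ = Eε = 69700 · -1.8814e-03 = -131.1 MPa.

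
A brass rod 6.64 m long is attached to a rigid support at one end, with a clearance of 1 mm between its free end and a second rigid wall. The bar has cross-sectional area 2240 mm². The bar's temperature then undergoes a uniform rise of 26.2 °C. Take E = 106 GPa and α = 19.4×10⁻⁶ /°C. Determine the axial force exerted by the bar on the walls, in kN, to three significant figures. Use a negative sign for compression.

Free thermal expansion αLΔT = 19.4e-6 · 6640 · 26.2 = 3.375 mm.
The walls engage after the gap closes; constrained expansion = 3.375 − 1 = 2.375 mm.
The walls impose strain ε = −(2.375)/6640 = -3.5768e-04; σ = Eε = 106000 · -3.5768e-04 = -37.91 MPa.
Wall reaction R = σ·A = -37.91·2240 = -84930 N = -84.93 kN.

-84.9 kN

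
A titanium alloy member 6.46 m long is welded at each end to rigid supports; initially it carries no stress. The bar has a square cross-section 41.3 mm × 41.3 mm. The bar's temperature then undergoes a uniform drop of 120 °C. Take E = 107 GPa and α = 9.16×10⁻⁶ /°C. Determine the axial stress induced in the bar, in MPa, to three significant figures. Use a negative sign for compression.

Free thermal expansion αLΔT = 9.16e-6 · 6460 · -120 = -7.101 mm.
The walls impose strain ε = −(-7.101)/6460 = 1.0992e-03; σ = Eε = 107000 · 1.0992e-03 = 117.6 MPa.

118 MPa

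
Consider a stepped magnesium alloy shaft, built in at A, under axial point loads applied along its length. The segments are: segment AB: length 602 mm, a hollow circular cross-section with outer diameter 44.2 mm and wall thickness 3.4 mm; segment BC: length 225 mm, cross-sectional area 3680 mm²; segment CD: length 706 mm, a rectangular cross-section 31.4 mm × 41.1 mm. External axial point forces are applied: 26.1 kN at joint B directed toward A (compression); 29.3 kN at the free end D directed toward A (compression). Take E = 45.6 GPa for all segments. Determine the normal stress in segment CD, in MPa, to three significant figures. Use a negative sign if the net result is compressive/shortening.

-22.7 MPa

Internal axial forces (sectioning from the free end, tension +): N_CD = -29.3 kN, N_BC = -29.3 kN, N_AB = -55.4 kN.
A_CD = 1291 mm².
σ_CD = N_CD/A_CD = -29300/1291 = -22.7 MPa.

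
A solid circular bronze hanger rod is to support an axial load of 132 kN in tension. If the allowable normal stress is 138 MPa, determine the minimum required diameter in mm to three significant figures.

Required area A ≥ P/σ_allow = 132000/138 = 956.5 mm².
For a solid circular section, d ≥ √(4A/π) = 34.9 mm.

34.9 mm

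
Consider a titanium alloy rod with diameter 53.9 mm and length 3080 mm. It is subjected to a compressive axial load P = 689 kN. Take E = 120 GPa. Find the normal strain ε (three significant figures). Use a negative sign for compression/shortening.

A = 2282 mm².
σ = N/A = -302 MPa; ε = σ/E = -302/120000 = -2.516e-03.

-0.00252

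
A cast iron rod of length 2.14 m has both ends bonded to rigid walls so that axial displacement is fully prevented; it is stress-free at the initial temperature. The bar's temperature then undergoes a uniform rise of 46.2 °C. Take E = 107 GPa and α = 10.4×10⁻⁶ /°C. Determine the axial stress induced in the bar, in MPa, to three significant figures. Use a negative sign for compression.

-51.4 MPa

Free thermal expansion αLΔT = 10.4e-6 · 2140 · 46.2 = 1.028 mm.
The walls impose strain ε = −(1.028)/2140 = -4.8048e-04; σ = Eε = 107000 · -4.8048e-04 = -51.41 MPa.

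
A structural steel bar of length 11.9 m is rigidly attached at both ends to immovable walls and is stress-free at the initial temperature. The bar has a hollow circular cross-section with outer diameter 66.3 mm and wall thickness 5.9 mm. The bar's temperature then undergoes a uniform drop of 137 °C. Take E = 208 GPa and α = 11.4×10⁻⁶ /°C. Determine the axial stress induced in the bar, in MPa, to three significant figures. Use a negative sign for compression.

325 MPa

Free thermal expansion αLΔT = 11.4e-6 · 11900 · -137 = -18.59 mm.
The walls impose strain ε = −(-18.59)/11900 = 1.5618e-03; σ = Eε = 208000 · 1.5618e-03 = 324.9 MPa.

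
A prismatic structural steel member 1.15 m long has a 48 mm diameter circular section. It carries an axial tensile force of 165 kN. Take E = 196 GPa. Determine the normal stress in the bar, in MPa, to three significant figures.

A = 1810 mm².
σ = N/A = 165000/1810 = 91.18 MPa.

91.2 MPa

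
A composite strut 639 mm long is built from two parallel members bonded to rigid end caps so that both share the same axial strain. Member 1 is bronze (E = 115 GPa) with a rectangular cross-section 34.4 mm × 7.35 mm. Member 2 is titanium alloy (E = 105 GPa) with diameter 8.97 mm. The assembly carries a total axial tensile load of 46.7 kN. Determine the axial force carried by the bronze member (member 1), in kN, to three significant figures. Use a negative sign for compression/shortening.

A_1 = 252.8 mm².
A_2 = 63.19 mm².
Equal strain + equilibrium ⇒ each member carries load in proportion to AE: A₁E₁ = 29080000 N, A₂E₂ = 6635000 N, ΣAE = 35710000 N.
F₁ = P·A₁E₁/ΣAE = 46700·29080000/35710000 = 38020 N.

38.0 kN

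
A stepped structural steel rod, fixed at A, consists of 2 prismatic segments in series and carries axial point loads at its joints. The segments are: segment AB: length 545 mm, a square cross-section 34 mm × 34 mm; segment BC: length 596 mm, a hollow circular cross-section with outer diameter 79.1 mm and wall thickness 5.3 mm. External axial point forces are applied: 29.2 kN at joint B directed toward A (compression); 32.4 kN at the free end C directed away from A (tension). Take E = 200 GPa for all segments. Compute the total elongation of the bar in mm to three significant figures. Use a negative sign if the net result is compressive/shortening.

Internal axial forces (sectioning from the free end, tension +): N_BC = 32.4 kN, N_AB = 3.2 kN.
A_AB = 1156 mm².
A_BC = 1229 mm².
δ_AB = 3200·545/(1156·200000) = 0.007543 mm
δ_BC = 32400·596/(1229·200000) = 0.07857 mm
δ = Σδ_i = 0.08612 mm.

0.0861 mm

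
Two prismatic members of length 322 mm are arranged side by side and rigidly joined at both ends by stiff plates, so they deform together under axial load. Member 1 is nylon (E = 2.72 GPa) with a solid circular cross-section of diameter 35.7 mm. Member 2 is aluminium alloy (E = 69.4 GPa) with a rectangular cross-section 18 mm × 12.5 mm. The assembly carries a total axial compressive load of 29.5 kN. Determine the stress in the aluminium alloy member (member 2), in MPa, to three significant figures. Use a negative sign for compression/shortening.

-112 MPa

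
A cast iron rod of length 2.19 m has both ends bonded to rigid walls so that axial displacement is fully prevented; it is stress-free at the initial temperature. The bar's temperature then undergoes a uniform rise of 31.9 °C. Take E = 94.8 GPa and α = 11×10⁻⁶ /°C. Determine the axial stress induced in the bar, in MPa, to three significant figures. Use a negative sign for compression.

-33.3 MPa

Free thermal expansion αLΔT = 11e-6 · 2190 · 31.9 = 0.7685 mm.
The walls impose strain ε = −(0.7685)/2190 = -3.5090e-04; σ = Eε = 94800 · -3.5090e-04 = -33.27 MPa.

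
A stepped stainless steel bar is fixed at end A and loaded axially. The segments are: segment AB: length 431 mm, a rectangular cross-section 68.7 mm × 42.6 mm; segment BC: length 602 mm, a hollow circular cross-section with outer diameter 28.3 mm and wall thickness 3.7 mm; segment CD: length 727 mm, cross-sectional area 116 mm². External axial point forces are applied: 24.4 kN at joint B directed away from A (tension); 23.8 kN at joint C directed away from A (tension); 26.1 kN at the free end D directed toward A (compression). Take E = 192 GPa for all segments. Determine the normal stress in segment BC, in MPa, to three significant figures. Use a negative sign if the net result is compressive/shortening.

Internal axial forces (sectioning from the free end, tension +): N_CD = -26.1 kN, N_BC = -2.3 kN, N_AB = 22.1 kN.
A_BC = 285.9 mm².
σ_BC = N_BC/A_BC = -2300/285.9 = -8.043 MPa.

-8.04 MPa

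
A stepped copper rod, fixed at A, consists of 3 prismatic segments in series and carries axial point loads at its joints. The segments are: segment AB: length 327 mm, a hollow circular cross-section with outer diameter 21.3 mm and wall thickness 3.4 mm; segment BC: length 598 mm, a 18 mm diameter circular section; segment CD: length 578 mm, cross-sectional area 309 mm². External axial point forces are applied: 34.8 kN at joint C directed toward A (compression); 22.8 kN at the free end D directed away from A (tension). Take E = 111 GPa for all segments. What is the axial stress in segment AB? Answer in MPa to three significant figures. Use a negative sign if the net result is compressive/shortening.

Internal axial forces (sectioning from the free end, tension +): N_CD = 22.8 kN, N_BC = -12 kN, N_AB = -12 kN.
A_AB = 191.2 mm².
σ_AB = N_AB/A_AB = -12000/191.2 = -62.76 MPa.

-62.8 MPa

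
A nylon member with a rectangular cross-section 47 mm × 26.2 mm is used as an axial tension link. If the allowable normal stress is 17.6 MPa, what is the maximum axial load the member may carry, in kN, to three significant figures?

21.7 kN

A = 1231 mm².
P_max = σ_allow · A = 17.6 · 1231 = 21670 N = 21.67 kN.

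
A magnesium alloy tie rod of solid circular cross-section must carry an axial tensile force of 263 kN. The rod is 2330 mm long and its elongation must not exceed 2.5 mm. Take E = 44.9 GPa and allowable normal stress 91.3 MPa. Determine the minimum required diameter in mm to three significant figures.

Required area A ≥ P/σ_allow = 263000/91.3 = 2881 mm².
For a solid circular section, d ≥ √(4A/π) = 60.56 mm.
Elongation limit: A ≥ PL/(Eδ_allow) = 263000·2330/(44900·2.5) = 5459 mm² ⇒ d ≥ 83.37 mm.
The elongation limit governs.

83.4 mm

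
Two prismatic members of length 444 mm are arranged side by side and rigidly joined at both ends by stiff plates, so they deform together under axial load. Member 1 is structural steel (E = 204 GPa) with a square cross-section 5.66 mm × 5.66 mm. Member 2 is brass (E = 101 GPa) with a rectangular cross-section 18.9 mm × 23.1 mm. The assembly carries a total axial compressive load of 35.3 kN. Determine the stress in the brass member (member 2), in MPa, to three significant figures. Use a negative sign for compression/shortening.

A_1 = 32.04 mm².
A_2 = 436.6 mm².
Equal strain + equilibrium ⇒ each member carries load in proportion to AE: A₁E₁ = 6535000 N, A₂E₂ = 44100000 N, ΣAE = 50630000 N.
σ₂ = P·E₂/ΣAE = -35300·101000/50630000 = -70.42 MPa.

-70.4 MPa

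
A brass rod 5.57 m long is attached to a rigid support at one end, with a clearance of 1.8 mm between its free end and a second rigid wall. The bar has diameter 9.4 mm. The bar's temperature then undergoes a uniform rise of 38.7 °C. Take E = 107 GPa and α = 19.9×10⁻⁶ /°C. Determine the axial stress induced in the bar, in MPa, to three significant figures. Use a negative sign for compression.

Free thermal expansion αLΔT = 19.9e-6 · 5570 · 38.7 = 4.29 mm.
The walls engage after the gap closes; constrained expansion = 4.29 − 1.8 = 2.49 mm.
The walls impose strain ε = −(2.49)/5570 = -4.4697e-04; σ = Eε = 107000 · -4.4697e-04 = -47.83 MPa.

-47.8 MPa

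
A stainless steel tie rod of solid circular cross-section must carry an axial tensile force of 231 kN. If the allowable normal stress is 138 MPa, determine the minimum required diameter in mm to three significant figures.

46.2 mm

Required area A ≥ P/σ_allow = 231000/138 = 1674 mm².
For a solid circular section, d ≥ √(4A/π) = 46.17 mm.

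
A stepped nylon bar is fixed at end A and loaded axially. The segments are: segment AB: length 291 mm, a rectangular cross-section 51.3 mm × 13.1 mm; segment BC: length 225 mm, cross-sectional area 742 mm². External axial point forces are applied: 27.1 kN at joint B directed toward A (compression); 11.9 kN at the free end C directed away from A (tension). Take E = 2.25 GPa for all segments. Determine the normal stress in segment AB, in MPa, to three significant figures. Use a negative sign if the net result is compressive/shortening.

-22.6 MPa

Internal axial forces (sectioning from the free end, tension +): N_BC = 11.9 kN, N_AB = -15.2 kN.
A_AB = 672 mm².
σ_AB = N_AB/A_AB = -15200/672 = -22.62 MPa.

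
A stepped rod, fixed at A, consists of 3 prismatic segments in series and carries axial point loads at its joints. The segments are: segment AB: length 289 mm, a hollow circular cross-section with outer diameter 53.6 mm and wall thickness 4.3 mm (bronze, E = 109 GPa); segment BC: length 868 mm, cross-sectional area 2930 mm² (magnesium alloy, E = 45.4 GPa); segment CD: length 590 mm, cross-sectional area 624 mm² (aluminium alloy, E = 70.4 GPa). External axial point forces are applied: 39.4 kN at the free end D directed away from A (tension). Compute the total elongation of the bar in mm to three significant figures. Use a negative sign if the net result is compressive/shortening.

0.943 mm

Internal axial forces (sectioning from the free end, tension +): N_CD = 39.4 kN, N_BC = 39.4 kN, N_AB = 39.4 kN.
A_AB = 666 mm².
δ_AB = 39400·289/(666·109000) = 0.1569 mm
δ_BC = 39400·868/(2930·45400) = 0.2571 mm
δ_CD = 39400·590/(624·70400) = 0.5292 mm
δ = Σδ_i = 0.9431 mm.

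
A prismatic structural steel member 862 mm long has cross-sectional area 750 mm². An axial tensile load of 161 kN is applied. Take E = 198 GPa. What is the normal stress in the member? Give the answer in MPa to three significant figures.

σ = N/A = 161000/750 = 214.7 MPa.

215 MPa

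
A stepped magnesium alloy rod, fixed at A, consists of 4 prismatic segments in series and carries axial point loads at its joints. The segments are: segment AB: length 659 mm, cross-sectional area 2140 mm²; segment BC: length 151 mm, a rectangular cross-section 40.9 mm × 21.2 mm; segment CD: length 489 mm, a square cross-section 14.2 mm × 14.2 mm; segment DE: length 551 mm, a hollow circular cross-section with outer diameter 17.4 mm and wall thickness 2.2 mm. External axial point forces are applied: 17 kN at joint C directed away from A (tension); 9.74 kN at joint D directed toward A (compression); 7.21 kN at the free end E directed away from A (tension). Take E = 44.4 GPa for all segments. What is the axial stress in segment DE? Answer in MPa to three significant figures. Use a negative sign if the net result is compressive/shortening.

Internal axial forces (sectioning from the free end, tension +): N_DE = 7.21 kN, N_CD = -2.53 kN, N_BC = 14.47 kN, N_AB = 14.47 kN.
A_DE = 105.1 mm².
σ_DE = N_DE/A_DE = 7210/105.1 = 68.63 MPa.

68.6 MPa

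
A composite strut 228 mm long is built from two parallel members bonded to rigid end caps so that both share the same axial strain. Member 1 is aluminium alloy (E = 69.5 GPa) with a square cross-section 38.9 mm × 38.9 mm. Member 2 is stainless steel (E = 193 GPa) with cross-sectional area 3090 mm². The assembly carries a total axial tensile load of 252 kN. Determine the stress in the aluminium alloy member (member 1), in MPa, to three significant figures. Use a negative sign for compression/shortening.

25.0 MPa

A_1 = 1513 mm².
Equal strain + equilibrium ⇒ each member carries load in proportion to AE: A₁E₁ = 105200000 N, A₂E₂ = 596400000 N, ΣAE = 701500000 N.
σ₁ = P·E₁/ΣAE = 252000·69500/701500000 = 24.97 MPa.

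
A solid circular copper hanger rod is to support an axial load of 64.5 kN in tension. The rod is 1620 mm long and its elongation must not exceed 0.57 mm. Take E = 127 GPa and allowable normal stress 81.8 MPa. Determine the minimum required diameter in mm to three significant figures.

42.9 mm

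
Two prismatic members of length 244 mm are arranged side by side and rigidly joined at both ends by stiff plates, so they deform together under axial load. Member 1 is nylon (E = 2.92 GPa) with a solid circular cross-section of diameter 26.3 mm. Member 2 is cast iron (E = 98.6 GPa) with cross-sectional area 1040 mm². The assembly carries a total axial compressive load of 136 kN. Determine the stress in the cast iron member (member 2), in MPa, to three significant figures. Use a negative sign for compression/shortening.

A_1 = 543.3 mm².
Equal strain + equilibrium ⇒ each member carries load in proportion to AE: A₁E₁ = 1586000 N, A₂E₂ = 102500000 N, ΣAE = 104100000 N.
σ₂ = P·E₂/ΣAE = -136000·98600/104100000 = -128.8 MPa.

-129 MPa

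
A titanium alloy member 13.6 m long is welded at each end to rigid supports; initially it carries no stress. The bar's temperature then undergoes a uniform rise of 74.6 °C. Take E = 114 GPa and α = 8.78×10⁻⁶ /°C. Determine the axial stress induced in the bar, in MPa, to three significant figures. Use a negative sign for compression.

-74.7 MPa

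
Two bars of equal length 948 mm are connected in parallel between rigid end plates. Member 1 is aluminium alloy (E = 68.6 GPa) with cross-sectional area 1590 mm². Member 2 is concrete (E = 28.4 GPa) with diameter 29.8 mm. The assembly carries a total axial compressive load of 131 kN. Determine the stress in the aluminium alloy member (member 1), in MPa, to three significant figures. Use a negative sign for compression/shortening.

-69.7 MPa

A_2 = 697.5 mm².
Equal strain + equilibrium ⇒ each member carries load in proportion to AE: A₁E₁ = 109100000 N, A₂E₂ = 19810000 N, ΣAE = 128900000 N.
σ₁ = P·E₁/ΣAE = -131000·68600/128900000 = -69.73 MPa.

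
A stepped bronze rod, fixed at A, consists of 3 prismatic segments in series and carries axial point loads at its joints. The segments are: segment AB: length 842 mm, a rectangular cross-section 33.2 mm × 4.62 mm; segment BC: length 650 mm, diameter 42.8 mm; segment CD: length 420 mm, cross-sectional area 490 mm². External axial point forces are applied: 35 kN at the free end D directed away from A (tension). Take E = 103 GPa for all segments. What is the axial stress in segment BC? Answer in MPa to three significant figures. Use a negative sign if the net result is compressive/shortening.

Internal axial forces (sectioning from the free end, tension +): N_CD = 35 kN, N_BC = 35 kN, N_AB = 35 kN.
A_BC = 1439 mm².
σ_BC = N_BC/A_BC = 35000/1439 = 24.33 MPa.

24.3 MPa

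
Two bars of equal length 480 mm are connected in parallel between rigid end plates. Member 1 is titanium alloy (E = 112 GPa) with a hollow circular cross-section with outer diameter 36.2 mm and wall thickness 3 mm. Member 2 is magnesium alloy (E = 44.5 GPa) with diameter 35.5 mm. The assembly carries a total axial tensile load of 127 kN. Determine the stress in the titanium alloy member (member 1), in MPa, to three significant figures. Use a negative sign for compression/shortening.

180 MPa

A_1 = 312.9 mm².
A_2 = 989.8 mm².
Equal strain + equilibrium ⇒ each member carries load in proportion to AE: A₁E₁ = 35050000 N, A₂E₂ = 44050000 N, ΣAE = 79090000 N.
σ₁ = P·E₁/ΣAE = 127000·112000/79090000 = 179.8 MPa.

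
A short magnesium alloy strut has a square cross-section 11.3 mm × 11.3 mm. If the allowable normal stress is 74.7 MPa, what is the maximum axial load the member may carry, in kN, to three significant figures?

9.54 kN

A = 127.7 mm².
P_max = σ_allow · A = 74.7 · 127.7 = 9538 N = 9.538 kN.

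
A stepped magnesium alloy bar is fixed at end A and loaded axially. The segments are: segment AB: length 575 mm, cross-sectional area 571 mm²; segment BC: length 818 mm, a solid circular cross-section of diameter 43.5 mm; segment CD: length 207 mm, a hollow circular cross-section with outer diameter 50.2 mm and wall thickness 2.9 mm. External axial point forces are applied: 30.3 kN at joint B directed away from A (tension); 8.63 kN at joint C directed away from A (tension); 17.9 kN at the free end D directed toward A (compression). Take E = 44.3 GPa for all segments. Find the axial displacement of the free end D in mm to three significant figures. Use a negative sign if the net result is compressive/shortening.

Internal axial forces (sectioning from the free end, tension +): N_CD = -17.9 kN, N_BC = -9.27 kN, N_AB = 21.03 kN.
A_BC = 1486 mm².
A_CD = 430.9 mm².
δ_AB = 21030·575/(571·44300) = 0.478 mm
δ_BC = -9270·818/(1486·44300) = -0.1152 mm
δ_CD = -17900·207/(430.9·44300) = -0.1941 mm
δ = Σδ_i = 0.1688 mm.

0.169 mm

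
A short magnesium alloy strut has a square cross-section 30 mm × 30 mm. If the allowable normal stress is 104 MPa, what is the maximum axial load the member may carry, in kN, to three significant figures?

93.6 kN

A = 900 mm².
P_max = σ_allow · A = 104 · 900 = 93600 N = 93.6 kN.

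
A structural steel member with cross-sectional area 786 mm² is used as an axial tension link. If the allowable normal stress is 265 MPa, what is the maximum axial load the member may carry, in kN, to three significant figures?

208 kN

P_max = σ_allow · A = 265 · 786 = 208300 N = 208.3 kN.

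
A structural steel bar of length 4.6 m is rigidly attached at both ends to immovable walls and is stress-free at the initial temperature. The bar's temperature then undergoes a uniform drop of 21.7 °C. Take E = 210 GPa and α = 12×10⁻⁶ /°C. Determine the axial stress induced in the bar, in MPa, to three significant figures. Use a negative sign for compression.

Free thermal expansion αLΔT = 12e-6 · 4600 · -21.7 = -1.198 mm.
The walls impose strain ε = −(-1.198)/4600 = 2.6040e-04; σ = Eε = 210000 · 2.6040e-04 = 54.68 MPa.

54.7 MPa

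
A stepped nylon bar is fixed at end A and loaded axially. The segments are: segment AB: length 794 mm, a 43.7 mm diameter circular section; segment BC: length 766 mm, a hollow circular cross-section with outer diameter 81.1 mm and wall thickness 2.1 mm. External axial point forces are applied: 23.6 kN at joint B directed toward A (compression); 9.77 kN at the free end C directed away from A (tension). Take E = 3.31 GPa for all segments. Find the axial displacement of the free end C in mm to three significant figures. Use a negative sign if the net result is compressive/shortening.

2.13 mm

Internal axial forces (sectioning from the free end, tension +): N_BC = 9.77 kN, N_AB = -13.83 kN.
A_AB = 1500 mm².
A_BC = 521.2 mm².
δ_AB = -13830·794/(1500·3310) = -2.212 mm
δ_BC = 9770·766/(521.2·3310) = 4.338 mm
δ = Σδ_i = 2.126 mm.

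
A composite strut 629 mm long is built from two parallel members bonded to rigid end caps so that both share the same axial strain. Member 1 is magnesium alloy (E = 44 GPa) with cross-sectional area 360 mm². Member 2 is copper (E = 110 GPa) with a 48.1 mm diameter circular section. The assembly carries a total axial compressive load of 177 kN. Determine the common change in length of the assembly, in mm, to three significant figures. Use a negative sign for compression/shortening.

-0.516 mm

A_2 = 1817 mm².
Equal strain + equilibrium ⇒ each member carries load in proportion to AE: A₁E₁ = 15840000 N, A₂E₂ = 199900000 N, ΣAE = 215700000 N.
δ = PL/ΣAE = -177000·629/215700000 = -0.5161 mm.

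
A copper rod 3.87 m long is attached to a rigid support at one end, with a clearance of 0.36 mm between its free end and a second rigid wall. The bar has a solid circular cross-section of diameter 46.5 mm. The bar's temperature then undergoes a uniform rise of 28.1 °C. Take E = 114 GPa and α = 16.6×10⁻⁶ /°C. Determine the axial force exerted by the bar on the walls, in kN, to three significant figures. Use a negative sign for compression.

-72.3 kN

Free thermal expansion αLΔT = 16.6e-6 · 3870 · 28.1 = 1.805 mm.
The walls engage after the gap closes; constrained expansion = 1.805 − 0.36 = 1.445 mm.
The walls impose strain ε = −(1.445)/3870 = -3.7344e-04; σ = Eε = 114000 · -3.7344e-04 = -42.57 MPa.
Wall reaction R = σ·A = -42.57·1698 = -72300 N = -72.3 kN.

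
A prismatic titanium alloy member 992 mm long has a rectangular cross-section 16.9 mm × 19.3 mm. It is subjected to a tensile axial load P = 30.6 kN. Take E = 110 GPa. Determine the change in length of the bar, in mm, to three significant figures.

0.846 mm

A = 326.2 mm².
δ_mech = NL/(AE) = 30600·992/(326.2·110000) = 0.8461 mm.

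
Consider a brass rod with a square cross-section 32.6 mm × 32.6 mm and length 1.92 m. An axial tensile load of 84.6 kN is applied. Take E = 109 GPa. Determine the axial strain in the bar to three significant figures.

7.30e-04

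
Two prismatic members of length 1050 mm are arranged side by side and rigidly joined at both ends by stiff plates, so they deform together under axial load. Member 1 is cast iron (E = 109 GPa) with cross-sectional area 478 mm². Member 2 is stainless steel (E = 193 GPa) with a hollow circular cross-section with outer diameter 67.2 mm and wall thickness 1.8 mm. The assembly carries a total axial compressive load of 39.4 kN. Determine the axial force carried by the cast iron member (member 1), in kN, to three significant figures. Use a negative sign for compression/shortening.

-16.6 kN

A_2 = 369.8 mm².
Equal strain + equilibrium ⇒ each member carries load in proportion to AE: A₁E₁ = 52100000 N, A₂E₂ = 71380000 N, ΣAE = 123500000 N.
F₁ = P·A₁E₁/ΣAE = -39400·52100000/123500000 = -16620 N.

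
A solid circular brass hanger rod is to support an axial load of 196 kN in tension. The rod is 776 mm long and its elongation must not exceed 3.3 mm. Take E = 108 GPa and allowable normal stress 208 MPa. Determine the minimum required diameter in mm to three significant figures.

Required area A ≥ P/σ_allow = 196000/208 = 942.3 mm².
For a solid circular section, d ≥ √(4A/π) = 34.64 mm.
Elongation limit: A ≥ PL/(Eδ_allow) = 196000·776/(108000·3.3) = 426.8 mm² ⇒ d ≥ 23.31 mm.
The stress limit governs.

34.6 mm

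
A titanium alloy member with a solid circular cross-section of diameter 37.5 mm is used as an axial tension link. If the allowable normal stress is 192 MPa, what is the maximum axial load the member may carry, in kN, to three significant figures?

212 kN

A = 1104 mm².
P_max = σ_allow · A = 192 · 1104 = 212100 N = 212.1 kN.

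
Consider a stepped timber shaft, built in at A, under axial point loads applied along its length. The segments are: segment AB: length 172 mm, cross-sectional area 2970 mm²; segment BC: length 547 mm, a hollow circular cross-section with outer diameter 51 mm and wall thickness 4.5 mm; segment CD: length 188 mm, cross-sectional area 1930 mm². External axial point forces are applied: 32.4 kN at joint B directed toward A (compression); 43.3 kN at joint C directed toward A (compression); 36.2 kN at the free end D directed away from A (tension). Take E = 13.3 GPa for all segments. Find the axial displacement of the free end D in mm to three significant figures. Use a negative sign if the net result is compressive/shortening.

-0.351 mm

Internal axial forces (sectioning from the free end, tension +): N_CD = 36.2 kN, N_BC = -7.1 kN, N_AB = -39.5 kN.
A_BC = 657.4 mm².
δ_AB = -39500·172/(2970·13300) = -0.172 mm
δ_BC = -7100·547/(657.4·13300) = -0.4442 mm
δ_CD = 36200·188/(1930·13300) = 0.2651 mm
δ = Σδ_i = -0.3511 mm.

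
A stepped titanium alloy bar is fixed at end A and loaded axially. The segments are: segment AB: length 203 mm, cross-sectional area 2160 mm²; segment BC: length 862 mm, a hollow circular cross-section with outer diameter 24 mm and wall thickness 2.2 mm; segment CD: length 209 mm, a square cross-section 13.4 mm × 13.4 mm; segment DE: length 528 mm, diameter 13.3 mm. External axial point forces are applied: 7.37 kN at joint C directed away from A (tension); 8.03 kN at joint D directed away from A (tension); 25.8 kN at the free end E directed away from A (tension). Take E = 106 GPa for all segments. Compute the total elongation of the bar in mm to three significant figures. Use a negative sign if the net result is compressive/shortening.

3.56 mm

Internal axial forces (sectioning from the free end, tension +): N_DE = 25.8 kN, N_CD = 33.83 kN, N_BC = 41.2 kN, N_AB = 41.2 kN.
A_BC = 150.7 mm².
A_CD = 179.6 mm².
A_DE = 138.9 mm².
δ_AB = 41200·203/(2160·106000) = 0.03653 mm
δ_BC = 41200·862/(150.7·106000) = 2.224 mm
δ_CD = 33830·209/(179.6·106000) = 0.3715 mm
δ_DE = 25800·528/(138.9·106000) = 0.925 mm
δ = Σδ_i = 3.557 mm.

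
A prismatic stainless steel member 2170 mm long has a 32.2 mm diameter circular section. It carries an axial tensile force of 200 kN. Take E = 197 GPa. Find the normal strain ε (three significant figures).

0.00125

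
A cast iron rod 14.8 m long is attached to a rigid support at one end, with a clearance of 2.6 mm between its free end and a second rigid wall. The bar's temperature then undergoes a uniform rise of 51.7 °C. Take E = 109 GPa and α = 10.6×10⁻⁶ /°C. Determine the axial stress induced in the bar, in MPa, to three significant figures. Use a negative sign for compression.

Free thermal expansion αLΔT = 10.6e-6 · 14800 · 51.7 = 8.111 mm.
The walls engage after the gap closes; constrained expansion = 8.111 − 2.6 = 5.511 mm.
The walls impose strain ε = −(5.511)/14800 = -3.7234e-04; σ = Eε = 109000 · -3.7234e-04 = -40.59 MPa.

-40.6 MPa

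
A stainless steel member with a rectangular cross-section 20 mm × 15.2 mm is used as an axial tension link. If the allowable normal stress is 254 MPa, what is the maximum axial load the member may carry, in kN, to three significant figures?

A = 304 mm².
P_max = σ_allow · A = 254 · 304 = 77220 N = 77.22 kN.

77.2 kN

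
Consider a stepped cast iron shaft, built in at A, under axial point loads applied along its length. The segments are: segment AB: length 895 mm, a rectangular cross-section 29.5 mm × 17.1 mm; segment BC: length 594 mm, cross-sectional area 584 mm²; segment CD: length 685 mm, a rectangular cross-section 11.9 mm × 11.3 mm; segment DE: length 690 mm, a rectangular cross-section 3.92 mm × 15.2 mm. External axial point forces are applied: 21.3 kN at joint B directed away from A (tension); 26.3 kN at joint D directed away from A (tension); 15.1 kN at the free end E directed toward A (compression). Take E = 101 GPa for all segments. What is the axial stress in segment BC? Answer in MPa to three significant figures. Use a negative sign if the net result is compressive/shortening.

19.2 MPa

Internal axial forces (sectioning from the free end, tension +): N_DE = -15.1 kN, N_CD = 11.2 kN, N_BC = 11.2 kN, N_AB = 32.5 kN.
σ_BC = N_BC/A_BC = 11200/584 = 19.18 MPa.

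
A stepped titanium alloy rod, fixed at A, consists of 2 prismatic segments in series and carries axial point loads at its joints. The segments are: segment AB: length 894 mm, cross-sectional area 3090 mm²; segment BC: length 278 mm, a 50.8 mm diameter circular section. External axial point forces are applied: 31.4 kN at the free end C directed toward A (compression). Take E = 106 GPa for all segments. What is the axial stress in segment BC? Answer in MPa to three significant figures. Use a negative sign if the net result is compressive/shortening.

-15.5 MPa

Internal axial forces (sectioning from the free end, tension +): N_BC = -31.4 kN, N_AB = -31.4 kN.
A_BC = 2027 mm².
σ_BC = N_BC/A_BC = -31400/2027 = -15.49 MPa.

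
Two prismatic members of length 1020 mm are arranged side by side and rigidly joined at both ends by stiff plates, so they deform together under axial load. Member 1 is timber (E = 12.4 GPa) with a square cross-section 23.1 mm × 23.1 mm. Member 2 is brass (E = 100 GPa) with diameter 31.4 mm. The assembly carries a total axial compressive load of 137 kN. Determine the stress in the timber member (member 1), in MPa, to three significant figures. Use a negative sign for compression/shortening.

A_1 = 533.6 mm².
A_2 = 774.4 mm².
Equal strain + equilibrium ⇒ each member carries load in proportion to AE: A₁E₁ = 6617000 N, A₂E₂ = 77440000 N, ΣAE = 84050000 N.
σ₁ = P·E₁/ΣAE = -137000·12400/84050000 = -20.21 MPa.

-20.2 MPa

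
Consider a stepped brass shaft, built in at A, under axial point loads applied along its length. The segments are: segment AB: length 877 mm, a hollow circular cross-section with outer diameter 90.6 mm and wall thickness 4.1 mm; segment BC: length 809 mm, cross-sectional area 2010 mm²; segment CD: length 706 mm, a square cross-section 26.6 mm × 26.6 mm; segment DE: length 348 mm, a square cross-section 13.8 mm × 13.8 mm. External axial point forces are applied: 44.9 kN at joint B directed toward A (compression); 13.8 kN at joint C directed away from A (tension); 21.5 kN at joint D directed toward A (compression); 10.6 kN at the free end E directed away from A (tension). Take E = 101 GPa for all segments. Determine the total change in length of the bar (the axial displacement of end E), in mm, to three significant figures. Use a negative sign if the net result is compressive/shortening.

Internal axial forces (sectioning from the free end, tension +): N_DE = 10.6 kN, N_CD = -10.9 kN, N_BC = 2.9 kN, N_AB = -42 kN.
A_AB = 1114 mm².
A_CD = 707.6 mm².
A_DE = 190.4 mm².
δ_AB = -42000·877/(1114·101000) = -0.3273 mm
δ_BC = 2900·809/(2010·101000) = 0.01156 mm
δ_CD = -10900·706/(707.6·101000) = -0.1077 mm
δ_DE = 10600·348/(190.4·101000) = 0.1918 mm
δ = Σδ_i = -0.2317 mm.

-0.232 mm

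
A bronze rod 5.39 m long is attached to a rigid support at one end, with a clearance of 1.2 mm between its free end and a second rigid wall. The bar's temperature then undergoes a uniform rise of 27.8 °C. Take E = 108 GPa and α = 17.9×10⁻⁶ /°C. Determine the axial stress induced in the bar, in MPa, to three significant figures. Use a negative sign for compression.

-29.7 MPa

Free thermal expansion αLΔT = 17.9e-6 · 5390 · 27.8 = 2.682 mm.
The walls engage after the gap closes; constrained expansion = 2.682 − 1.2 = 1.482 mm.
The walls impose strain ε = −(1.482)/5390 = -2.7499e-04; σ = Eε = 108000 · -2.7499e-04 = -29.7 MPa.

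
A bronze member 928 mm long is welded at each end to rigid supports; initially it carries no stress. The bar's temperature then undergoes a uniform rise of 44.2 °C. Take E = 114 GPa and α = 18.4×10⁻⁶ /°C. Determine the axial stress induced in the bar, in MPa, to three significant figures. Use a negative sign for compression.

Free thermal expansion αLΔT = 18.4e-6 · 928 · 44.2 = 0.7547 mm.
The walls impose strain ε = −(0.7547)/928 = -8.1328e-04; σ = Eε = 114000 · -8.1328e-04 = -92.71 MPa.

-92.7 MPa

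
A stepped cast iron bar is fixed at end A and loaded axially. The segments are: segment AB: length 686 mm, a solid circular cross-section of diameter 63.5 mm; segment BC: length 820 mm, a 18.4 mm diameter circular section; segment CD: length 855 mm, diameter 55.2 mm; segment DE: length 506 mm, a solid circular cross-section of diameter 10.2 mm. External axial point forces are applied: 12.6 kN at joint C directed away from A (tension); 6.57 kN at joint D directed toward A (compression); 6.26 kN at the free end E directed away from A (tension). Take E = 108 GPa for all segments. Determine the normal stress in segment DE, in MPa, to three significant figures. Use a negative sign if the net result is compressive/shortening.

Internal axial forces (sectioning from the free end, tension +): N_DE = 6.26 kN, N_CD = -0.31 kN, N_BC = 12.29 kN, N_AB = 12.29 kN.
A_DE = 81.71 mm².
σ_DE = N_DE/A_DE = 6260/81.71 = 76.61 MPa.

76.6 MPa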